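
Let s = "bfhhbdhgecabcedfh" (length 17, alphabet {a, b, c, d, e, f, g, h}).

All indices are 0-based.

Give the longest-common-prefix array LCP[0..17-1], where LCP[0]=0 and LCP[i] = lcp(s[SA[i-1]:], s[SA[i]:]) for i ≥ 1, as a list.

rank | idx | suffix
   0 |  10 | abcedfh
   1 |  11 | bcedfh
   2 |   4 | bdhgecabcedfh
   3 |   0 | bfhhbdhgecabcedfh
   4 |   9 | cabcedfh
   5 |  12 | cedfh
   6 |  14 | dfh
   7 |   5 | dhgecabcedfh
   8 |   8 | ecabcedfh
   9 |  13 | edfh
  10 |  15 | fh
  11 |   1 | fhhbdhgecabcedfh
  12 |   7 | gecabcedfh
  13 |  16 | h
  14 |   3 | hbdhgecabcedfh
  15 |   6 | hgecabcedfh
  16 |   2 | hhbdhgecabcedfh

SA = [10, 11, 4, 0, 9, 12, 14, 5, 8, 13, 15, 1, 7, 16, 3, 6, 2]
i: (SA[i-1],SA[i]) lcp shared
  1: (10,11) 0 ''
  2: (11,4) 1 'b'
  3: (4,0) 1 'b'
  4: (0,9) 0 ''
  5: (9,12) 1 'c'
  6: (12,14) 0 ''
  7: (14,5) 1 'd'
  8: (5,8) 0 ''
  9: (8,13) 1 'e'
  10: (13,15) 0 ''
  11: (15,1) 2 'fh'
  12: (1,7) 0 ''
  13: (7,16) 0 ''
  14: (16,3) 1 'h'
  15: (3,6) 1 'h'
  16: (6,2) 1 'h'

[0, 0, 1, 1, 0, 1, 0, 1, 0, 1, 0, 2, 0, 0, 1, 1, 1]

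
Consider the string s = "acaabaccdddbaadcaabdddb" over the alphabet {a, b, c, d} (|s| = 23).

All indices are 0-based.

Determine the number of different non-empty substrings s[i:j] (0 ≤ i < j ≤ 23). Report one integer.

241

sorted suffixes:
  #0 SA[0]=2  'aabaccdddbaadcaabdddb'
  #1 SA[1]=16  'aabdddb'
  #2 SA[2]=12  'aadcaabdddb'
  #3 SA[3]=3  'abaccdddbaadcaabdddb'
  #4 SA[4]=17  'abdddb'
  #5 SA[5]=0  'acaabaccdddbaadcaabdddb'
  #6 SA[6]=5  'accdddbaadcaabdddb'
  #7 SA[7]=13  'adcaabdddb'
  #8 SA[8]=22  'b'
  #9 SA[9]=11  'baadcaabdddb'
  #10 SA[10]=4  'baccdddbaadcaabdddb'
  #11 SA[11]=18  'bdddb'
  #12 SA[12]=1  'caabaccdddbaadcaabdddb'
  #13 SA[13]=15  'caabdddb'
  #14 SA[14]=6  'ccdddbaadcaabdddb'
  #15 SA[15]=7  'cdddbaadcaabdddb'
  #16 SA[16]=21  'db'
  #17 SA[17]=10  'dbaadcaabdddb'
  #18 SA[18]=14  'dcaabdddb'
  #19 SA[19]=20  'ddb'
  #20 SA[20]=9  'ddbaadcaabdddb'
  #21 SA[21]=19  'dddb'
  #22 SA[22]=8  'dddbaadcaabdddb'

SA = [2, 16, 12, 3, 17, 0, 5, 13, 22, 11, 4, 18, 1, 15, 6, 7, 21, 10, 14, 20, 9, 19, 8]
[i] adj suffixes → lcp
  [1] 2/16 → 3 ('aab')
  [2] 16/12 → 2 ('aa')
  [3] 12/3 → 1 ('a')
  [4] 3/17 → 2 ('ab')
  [5] 17/0 → 1 ('a')
  [6] 0/5 → 2 ('ac')
  [7] 5/13 → 1 ('a')
  [8] 13/22 → 0 ('')
  [9] 22/11 → 1 ('b')
  [10] 11/4 → 2 ('ba')
  [11] 4/18 → 1 ('b')
  [12] 18/1 → 0 ('')
  [13] 1/15 → 4 ('caab')
  [14] 15/6 → 1 ('c')
  [15] 6/7 → 1 ('c')
  [16] 7/21 → 0 ('')
  [17] 21/10 → 2 ('db')
  [18] 10/14 → 1 ('d')
  [19] 14/20 → 1 ('d')
  [20] 20/9 → 3 ('ddb')
  [21] 9/19 → 2 ('dd')
  [22] 19/8 → 4 ('dddb')

n(n+1)/2 = 23·24/2 = 276
Σ LCP = 0 + 3 + 2 + 1 + 2 + 1 + 2 + 1 + 0 + 1 + 2 + 1 + 0 + 4 + 1 + 1 + 0 + 2 + 1 + 1 + 3 + 2 + 4 = 35
distinct = 276 − 35 = 241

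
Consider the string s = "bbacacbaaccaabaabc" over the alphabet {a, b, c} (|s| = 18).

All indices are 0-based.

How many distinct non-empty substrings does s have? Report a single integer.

146

sorted suffixes:
  #0 SA[0]=11  'aabaabc'
  #1 SA[1]=14  'aabc'
  #2 SA[2]=7  'aaccaabaabc'
  #3 SA[3]=12  'abaabc'
  #4 SA[4]=15  'abc'
  #5 SA[5]=2  'acacbaaccaabaabc'
  #6 SA[6]=4  'acbaaccaabaabc'
  #7 SA[7]=8  'accaabaabc'
  #8 SA[8]=13  'baabc'
  #9 SA[9]=6  'baaccaabaabc'
  #10 SA[10]=1  'bacacbaaccaabaabc'
  #11 SA[11]=0  'bbacacbaaccaabaabc'
  #12 SA[12]=16  'bc'
  #13 SA[13]=17  'c'
  #14 SA[14]=10  'caabaabc'
  #15 SA[15]=3  'cacbaaccaabaabc'
  #16 SA[16]=5  'cbaaccaabaabc'
  #17 SA[17]=9  'ccaabaabc'

SA = [11, 14, 7, 12, 15, 2, 4, 8, 13, 6, 1, 0, 16, 17, 10, 3, 5, 9]
[i] adj suffixes → lcp
  [1] 11/14 → 3 ('aab')
  [2] 14/7 → 2 ('aa')
  [3] 7/12 → 1 ('a')
  [4] 12/15 → 2 ('ab')
  [5] 15/2 → 1 ('a')
  [6] 2/4 → 2 ('ac')
  [7] 4/8 → 2 ('ac')
  [8] 8/13 → 0 ('')
  [9] 13/6 → 3 ('baa')
  [10] 6/1 → 2 ('ba')
  [11] 1/0 → 1 ('b')
  [12] 0/16 → 1 ('b')
  [13] 16/17 → 0 ('')
  [14] 17/10 → 1 ('c')
  [15] 10/3 → 2 ('ca')
  [16] 3/5 → 1 ('c')
  [17] 5/9 → 1 ('c')

n(n+1)/2 = 18·19/2 = 171
Σ LCP = 0 + 3 + 2 + 1 + 2 + 1 + 2 + 2 + 0 + 3 + 2 + 1 + 1 + 0 + 1 + 2 + 1 + 1 = 25
distinct = 171 − 25 = 146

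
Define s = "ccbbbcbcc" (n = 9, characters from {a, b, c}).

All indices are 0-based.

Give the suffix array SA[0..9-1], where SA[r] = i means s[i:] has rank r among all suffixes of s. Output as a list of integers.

rank | idx | suffix
   0 |   2 | bbbcbcc
   1 |   3 | bbcbcc
   2 |   4 | bcbcc
   3 |   6 | bcc
   4 |   8 | c
   5 |   1 | cbbbcbcc
   6 |   5 | cbcc
   7 |   7 | cc
   8 |   0 | ccbbbcbcc

[2, 3, 4, 6, 8, 1, 5, 7, 0]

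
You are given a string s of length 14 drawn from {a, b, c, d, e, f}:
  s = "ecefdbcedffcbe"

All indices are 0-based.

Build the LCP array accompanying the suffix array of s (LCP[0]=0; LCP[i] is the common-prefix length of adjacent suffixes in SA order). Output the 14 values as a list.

[0, 1, 0, 1, 2, 0, 1, 0, 1, 1, 1, 0, 1, 1]

rank→(start, suffix):
  0 → (5, 'bcedffcbe')
  1 → (12, 'be')
  2 → (11, 'cbe')
  3 → (6, 'cedffcbe')
  4 → (1, 'cefdbcedffcbe')
  5 → (4, 'dbcedffcbe')
  6 → (8, 'dffcbe')
  7 → (13, 'e')
  8 → (0, 'ecefdbcedffcbe')
  9 → (7, 'edffcbe')
  10 → (2, 'efdbcedffcbe')
  11 → (10, 'fcbe')
  12 → (3, 'fdbcedffcbe')
  13 → (9, 'ffcbe')

SA = [5, 12, 11, 6, 1, 4, 8, 13, 0, 7, 2, 10, 3, 9]
[i] adj suffixes → lcp
  [1] 5/12 → 1 ('b')
  [2] 12/11 → 0 ('')
  [3] 11/6 → 1 ('c')
  [4] 6/1 → 2 ('ce')
  [5] 1/4 → 0 ('')
  [6] 4/8 → 1 ('d')
  [7] 8/13 → 0 ('')
  [8] 13/0 → 1 ('e')
  [9] 0/7 → 1 ('e')
  [10] 7/2 → 1 ('e')
  [11] 2/10 → 0 ('')
  [12] 10/3 → 1 ('f')
  [13] 3/9 → 1 ('f')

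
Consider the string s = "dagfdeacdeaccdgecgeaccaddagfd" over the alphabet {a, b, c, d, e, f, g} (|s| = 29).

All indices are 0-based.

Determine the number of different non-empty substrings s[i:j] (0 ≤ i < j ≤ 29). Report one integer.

rank→(start, suffix):
  0 → (19, 'accaddagfd')
  1 → (10, 'accdgecgeaccaddagfd')
  2 → (6, 'acdeaccdgecgeaccaddagfd')
  3 → (22, 'addagfd')
  4 → (25, 'agfd')
  5 → (1, 'agfdeacdeaccdgecgeaccaddagfd')
  6 → (21, 'caddagfd')
  7 → (20, 'ccaddagfd')
  8 → (11, 'ccdgecgeaccaddagfd')
  9 → (7, 'cdeaccdgecgeaccaddagfd')
  10 → (12, 'cdgecgeaccaddagfd')
  11 → (16, 'cgeaccaddagfd')
  12 → (28, 'd')
  13 → (24, 'dagfd')
  14 → (0, 'dagfdeacdeaccdgecgeaccaddagfd')
  15 → (23, 'ddagfd')
  16 → (8, 'deaccdgecgeaccaddagfd')
  17 → (4, 'deacdeaccdgecgeaccaddagfd')
  18 → (13, 'dgecgeaccaddagfd')
  19 → (18, 'eaccaddagfd')
  20 → (9, 'eaccdgecgeaccaddagfd')
  21 → (5, 'eacdeaccdgecgeaccaddagfd')
  22 → (15, 'ecgeaccaddagfd')
  23 → (27, 'fd')
  24 → (3, 'fdeacdeaccdgecgeaccaddagfd')
  25 → (17, 'geaccaddagfd')
  26 → (14, 'gecgeaccaddagfd')
  27 → (26, 'gfd')
  28 → (2, 'gfdeacdeaccdgecgeaccaddagfd')

SA = [19, 10, 6, 22, 25, 1, 21, 20, 11, 7, 12, 16, 28, 24, 0, 23, 8, 4, 13, 18, 9, 5, 15, 27, 3, 17, 14, 26, 2]
rank  pair      lcp
   1  s[19:],s[10:]  3  'acc'
   2  s[10:],s[6:]  2  'ac'
   3  s[6:],s[22:]  1  'a'
   4  s[22:],s[25:]  1  'a'
   5  s[25:],s[1:]  4  'agfd'
   6  s[1:],s[21:]  0  ''
   7  s[21:],s[20:]  1  'c'
   8  s[20:],s[11:]  2  'cc'
   9  s[11:],s[7:]  1  'c'
  10  s[7:],s[12:]  2  'cd'
  11  s[12:],s[16:]  1  'c'
  12  s[16:],s[28:]  0  ''
  13  s[28:],s[24:]  1  'd'
  14  s[24:],s[0:]  5  'dagfd'
  15  s[0:],s[23:]  1  'd'
  16  s[23:],s[8:]  1  'd'
  17  s[8:],s[4:]  4  'deac'
  18  s[4:],s[13:]  1  'd'
  19  s[13:],s[18:]  0  ''
  20  s[18:],s[9:]  4  'eacc'
  21  s[9:],s[5:]  3  'eac'
  22  s[5:],s[15:]  1  'e'
  23  s[15:],s[27:]  0  ''
  24  s[27:],s[3:]  2  'fd'
  25  s[3:],s[17:]  0  ''
  26  s[17:],s[14:]  2  'ge'
  27  s[14:],s[26:]  1  'g'
  28  s[26:],s[2:]  3  'gfd'

n(n+1)/2 = 29·30/2 = 435
Σ LCP = 0 + 3 + 2 + 1 + 1 + 4 + 0 + 1 + 2 + 1 + 2 + 1 + 0 + 1 + 5 + 1 + 1 + 4 + 1 + 0 + 4 + 3 + 1 + 0 + 2 + 0 + 2 + 1 + 3 = 47
distinct = 435 − 47 = 388

388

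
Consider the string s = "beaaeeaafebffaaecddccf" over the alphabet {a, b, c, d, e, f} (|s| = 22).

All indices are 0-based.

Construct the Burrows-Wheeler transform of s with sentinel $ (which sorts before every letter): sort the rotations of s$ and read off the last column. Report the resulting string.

ffeeaaa$edecdcbefaacfab

rank  rotation                 last
    0  $beaaeeaafebffaaecddccf  f
    1  aaecddccf$beaaeeaafebff  f
    2  aaeeaafebffaaecddccf$be  e
    3  aafebffaaecddccf$beaaee  e
    4  aecddccf$beaaeeaafebffa  a
    5  aeeaafebffaaecddccf$bea  a
    6  afebffaaecddccf$beaaeea  a
    7  beaaeeaafebffaaecddccf$  $
    8  bffaaecddccf$beaaeeaafe  e
    9  ccf$beaaeeaafebffaaecdd  d
   10  cddccf$beaaeeaafebffaae  e
   11  cf$beaaeeaafebffaaecddc  c
   12  dccf$beaaeeaafebffaaecd  d
   13  ddccf$beaaeeaafebffaaec  c
   14  eaaeeaafebffaaecddccf$b  b
   15  eaafebffaaecddccf$beaae  e
   16  ebffaaecddccf$beaaeeaaf  f
   17  ecddccf$beaaeeaafebffaa  a
   18  eeaafebffaaecddccf$beaa  a
   19  f$beaaeeaafebffaaecddcc  c
   20  faaecddccf$beaaeeaafebf  f
   21  febffaaecddccf$beaaeeaa  a
   22  ffaaecddccf$beaaeeaafeb  b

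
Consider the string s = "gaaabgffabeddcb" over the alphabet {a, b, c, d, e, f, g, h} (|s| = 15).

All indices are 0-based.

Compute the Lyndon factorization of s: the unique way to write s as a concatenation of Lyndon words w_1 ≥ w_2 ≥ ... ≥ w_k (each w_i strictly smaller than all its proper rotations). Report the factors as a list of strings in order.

emit factor 1: 'g' (i=0, period=1)
emit factor 2: 'aaabgffabeddcb' (i=1, period=14)

["g", "aaabgffabeddcb"]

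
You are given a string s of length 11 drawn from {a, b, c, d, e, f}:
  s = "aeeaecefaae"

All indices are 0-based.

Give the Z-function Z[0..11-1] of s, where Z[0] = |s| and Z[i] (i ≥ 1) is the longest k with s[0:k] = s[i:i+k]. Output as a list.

Z[0]=11
i=1: i≥r, start 0; Z[1]=0
i=2: i≥r, start 0; Z[2]=0
i=3: i≥r, start 0; Z[3]=2 scan→box=[3,5)
i=4: min(r-i=1, Z[1]=0)=0; Z[4]=0
i=5: i≥r, start 0; Z[5]=0
i=6: i≥r, start 0; Z[6]=0
i=7: i≥r, start 0; Z[7]=0
i=8: i≥r, start 0; Z[8]=1 scan→box=[8,9)
i=9: i≥r, start 0; Z[9]=2 scan→box=[9,11)
i=10: min(r-i=1, Z[1]=0)=0; Z[10]=0

[11, 0, 0, 2, 0, 0, 0, 0, 1, 2, 0]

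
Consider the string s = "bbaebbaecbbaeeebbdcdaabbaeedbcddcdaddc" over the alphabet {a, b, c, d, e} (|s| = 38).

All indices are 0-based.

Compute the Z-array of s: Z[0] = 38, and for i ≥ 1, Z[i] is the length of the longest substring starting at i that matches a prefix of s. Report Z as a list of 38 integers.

Z[0]=38
i=1: fresh scan; Z[1]=1 extend→box=[1,2)
i=2: fresh scan; Z[2]=0
i=3: fresh scan; Z[3]=0
i=4: fresh scan; Z[4]=4 extend→box=[4,8)
i=5: min(r-i=3, Z[1]=1)=1; Z[5]=1
i=6: min(r-i=2, Z[2]=0)=0; Z[6]=0
i=7: min(r-i=1, Z[3]=0)=0; Z[7]=0
i=8: fresh scan; Z[8]=0
i=9: fresh scan; Z[9]=4 extend→box=[9,13)
i=10: min(r-i=3, Z[1]=1)=1; Z[10]=1
i=11: min(r-i=2, Z[2]=0)=0; Z[11]=0
i=12: min(r-i=1, Z[3]=0)=0; Z[12]=0
i=13: fresh scan; Z[13]=0
i=14: fresh scan; Z[14]=0
i=15: fresh scan; Z[15]=2 extend→box=[15,17)
i=16: min(r-i=1, Z[1]=1)=1; Z[16]=1
i=17: fresh scan; Z[17]=0
i=18: fresh scan; Z[18]=0
i=19: fresh scan; Z[19]=0
i=20: fresh scan; Z[20]=0
i=21: fresh scan; Z[21]=0
i=22: fresh scan; Z[22]=4 extend→box=[22,26)
i=23: min(r-i=3, Z[1]=1)=1; Z[23]=1
i=24: min(r-i=2, Z[2]=0)=0; Z[24]=0
i=25: min(r-i=1, Z[3]=0)=0; Z[25]=0
i=26: fresh scan; Z[26]=0
i=27: fresh scan; Z[27]=0
i=28: fresh scan; Z[28]=1 extend→box=[28,29)
i=29: fresh scan; Z[29]=0
i=30: fresh scan; Z[30]=0
i=31: fresh scan; Z[31]=0
i=32: fresh scan; Z[32]=0
i=33: fresh scan; Z[33]=0
i=34: fresh scan; Z[34]=0
i=35: fresh scan; Z[35]=0
i=36: fresh scan; Z[36]=0
i=37: fresh scan; Z[37]=0

[38, 1, 0, 0, 4, 1, 0, 0, 0, 4, 1, 0, 0, 0, 0, 2, 1, 0, 0, 0, 0, 0, 4, 1, 0, 0, 0, 0, 1, 0, 0, 0, 0, 0, 0, 0, 0, 0]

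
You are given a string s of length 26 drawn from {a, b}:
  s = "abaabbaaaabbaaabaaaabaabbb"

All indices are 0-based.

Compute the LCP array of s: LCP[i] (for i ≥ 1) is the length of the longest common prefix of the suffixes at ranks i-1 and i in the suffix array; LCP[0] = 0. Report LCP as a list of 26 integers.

[0, 5, 3, 6, 4, 2, 5, 3, 7, 4, 1, 4, 6, 2, 6, 3, 0, 1, 6, 4, 3, 5, 1, 2, 5, 2]

rank | idx | suffix
   0 |  16 | aaaabaabbb
   1 |   6 | aaaabbaaabaaaabaabbb
   2 |  12 | aaabaaaabaabbb
   3 |  17 | aaabaabbb
   4 |   7 | aaabbaaabaaaabaabbb
   5 |  13 | aabaaaabaabbb
   6 |  18 | aabaabbb
   7 |   2 | aabbaaaabbaaabaaaabaabbb
   8 |   8 | aabbaaabaaaabaabbb
   9 |  21 | aabbb
  10 |  14 | abaaaabaabbb
  11 |   0 | abaabbaaaabbaaabaaaabaabbb
  12 |  19 | abaabbb
  13 |   3 | abbaaaabbaaabaaaabaabbb
  14 |   9 | abbaaabaaaabaabbb
  15 |  22 | abbb
  16 |  25 | b
  17 |  15 | baaaabaabbb
  18 |   5 | baaaabbaaabaaaabaabbb
  19 |  11 | baaabaaaabaabbb
  20 |   1 | baabbaaaabbaaabaaaabaabbb
  21 |  20 | baabbb
  22 |  24 | bb
  23 |   4 | bbaaaabbaaabaaaabaabbb
  24 |  10 | bbaaabaaaabaabbb
  25 |  23 | bbb

SA = [16, 6, 12, 17, 7, 13, 18, 2, 8, 21, 14, 0, 19, 3, 9, 22, 25, 15, 5, 11, 1, 20, 24, 4, 10, 23]
rank  pair      lcp
   1  s[16:],s[6:]  5  'aaaab'
   2  s[6:],s[12:]  3  'aaa'
   3  s[12:],s[17:]  6  'aaabaa'
   4  s[17:],s[7:]  4  'aaab'
   5  s[7:],s[13:]  2  'aa'
   6  s[13:],s[18:]  5  'aabaa'
   7  s[18:],s[2:]  3  'aab'
   8  s[2:],s[8:]  7  'aabbaaa'
   9  s[8:],s[21:]  4  'aabb'
  10  s[21:],s[14:]  1  'a'
  11  s[14:],s[0:]  4  'abaa'
  12  s[0:],s[19:]  6  'abaabb'
  13  s[19:],s[3:]  2  'ab'
  14  s[3:],s[9:]  6  'abbaaa'
  15  s[9:],s[22:]  3  'abb'
  16  s[22:],s[25:]  0  ''
  17  s[25:],s[15:]  1  'b'
  18  s[15:],s[5:]  6  'baaaab'
  19  s[5:],s[11:]  4  'baaa'
  20  s[11:],s[1:]  3  'baa'
  21  s[1:],s[20:]  5  'baabb'
  22  s[20:],s[24:]  1  'b'
  23  s[24:],s[4:]  2  'bb'
  24  s[4:],s[10:]  5  'bbaaa'
  25  s[10:],s[23:]  2  'bb'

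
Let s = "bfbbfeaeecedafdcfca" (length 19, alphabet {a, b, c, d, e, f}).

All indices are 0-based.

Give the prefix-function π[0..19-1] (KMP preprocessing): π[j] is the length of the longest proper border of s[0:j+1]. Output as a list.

π[0] = 0
j=1 s[j]='f': π[1]=0 (border '')
j=2 s[j]='b': π[2]=1 (border 'b')
j=3 s[j]='b': k: 1→0; π[3]=1 (border 'b')
j=4 s[j]='f': π[4]=2 (border 'bf')
j=5 s[j]='e': k: 2→0; π[5]=0 (border '')
j=6 s[j]='a': π[6]=0 (border '')
j=7 s[j]='e': π[7]=0 (border '')
j=8 s[j]='e': π[8]=0 (border '')
j=9 s[j]='c': π[9]=0 (border '')
j=10 s[j]='e': π[10]=0 (border '')
j=11 s[j]='d': π[11]=0 (border '')
j=12 s[j]='a': π[12]=0 (border '')
j=13 s[j]='f': π[13]=0 (border '')
j=14 s[j]='d': π[14]=0 (border '')
j=15 s[j]='c': π[15]=0 (border '')
j=16 s[j]='f': π[16]=0 (border '')
j=17 s[j]='c': π[17]=0 (border '')
j=18 s[j]='a': π[18]=0 (border '')

[0, 0, 1, 1, 2, 0, 0, 0, 0, 0, 0, 0, 0, 0, 0, 0, 0, 0, 0]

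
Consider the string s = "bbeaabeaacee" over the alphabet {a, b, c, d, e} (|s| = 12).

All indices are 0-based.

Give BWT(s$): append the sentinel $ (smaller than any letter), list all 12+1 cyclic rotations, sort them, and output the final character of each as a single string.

rank  rotation       last
    0  $bbeaabeaacee  e
    1  aabeaacee$bbe  e
    2  aacee$bbeaabe  e
    3  abeaacee$bbea  a
    4  acee$bbeaabea  a
    5  bbeaabeaacee$  $
    6  beaabeaacee$b  b
    7  beaacee$bbeaa  a
    8  cee$bbeaabeaa  a
    9  e$bbeaabeaace  e
   10  eaabeaacee$bb  b
   11  eaacee$bbeaab  b
   12  ee$bbeaabeaac  c

eeeaa$baaebbc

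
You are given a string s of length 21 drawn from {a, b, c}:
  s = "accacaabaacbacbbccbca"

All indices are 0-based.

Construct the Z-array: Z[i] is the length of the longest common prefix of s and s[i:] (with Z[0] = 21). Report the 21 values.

[21, 0, 0, 2, 0, 1, 1, 0, 1, 2, 0, 0, 2, 0, 0, 0, 0, 0, 0, 0, 1]

Z[0]=21
i=1: i≥r, start 0; Z[1]=0
i=2: i≥r, start 0; Z[2]=0
i=3: i≥r, start 0; Z[3]=2 scan→box=[3,5)
i=4: min(r-i=1, Z[1]=0)=0; Z[4]=0
i=5: i≥r, start 0; Z[5]=1 scan→box=[5,6)
i=6: i≥r, start 0; Z[6]=1 scan→box=[6,7)
i=7: i≥r, start 0; Z[7]=0
i=8: i≥r, start 0; Z[8]=1 scan→box=[8,9)
i=9: i≥r, start 0; Z[9]=2 scan→box=[9,11)
i=10: min(r-i=1, Z[1]=0)=0; Z[10]=0
i=11: i≥r, start 0; Z[11]=0
i=12: i≥r, start 0; Z[12]=2 scan→box=[12,14)
i=13: min(r-i=1, Z[1]=0)=0; Z[13]=0
i=14: i≥r, start 0; Z[14]=0
i=15: i≥r, start 0; Z[15]=0
i=16: i≥r, start 0; Z[16]=0
i=17: i≥r, start 0; Z[17]=0
i=18: i≥r, start 0; Z[18]=0
i=19: i≥r, start 0; Z[19]=0
i=20: i≥r, start 0; Z[20]=1 scan→box=[20,21)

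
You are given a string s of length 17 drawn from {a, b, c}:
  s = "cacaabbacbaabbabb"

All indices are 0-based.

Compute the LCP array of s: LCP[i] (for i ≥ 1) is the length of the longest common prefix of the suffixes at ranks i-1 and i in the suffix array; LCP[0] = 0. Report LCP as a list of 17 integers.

[0, 5, 1, 3, 4, 1, 2, 0, 1, 2, 2, 1, 2, 3, 0, 2, 1]

rank→(start, suffix):
  0 → (10, 'aabbabb')
  1 → (3, 'aabbacbaabbabb')
  2 → (14, 'abb')
  3 → (11, 'abbabb')
  4 → (4, 'abbacbaabbabb')
  5 → (1, 'acaabbacbaabbabb')
  6 → (7, 'acbaabbabb')
  7 → (16, 'b')
  8 → (9, 'baabbabb')
  9 → (13, 'babb')
  10 → (6, 'bacbaabbabb')
  11 → (15, 'bb')
  12 → (12, 'bbabb')
  13 → (5, 'bbacbaabbabb')
  14 → (2, 'caabbacbaabbabb')
  15 → (0, 'cacaabbacbaabbabb')
  16 → (8, 'cbaabbabb')

SA = [10, 3, 14, 11, 4, 1, 7, 16, 9, 13, 6, 15, 12, 5, 2, 0, 8]
i: (SA[i-1],SA[i]) lcp shared
  1: (10,3) 5 'aabba'
  2: (3,14) 1 'a'
  3: (14,11) 3 'abb'
  4: (11,4) 4 'abba'
  5: (4,1) 1 'a'
  6: (1,7) 2 'ac'
  7: (7,16) 0 ''
  8: (16,9) 1 'b'
  9: (9,13) 2 'ba'
  10: (13,6) 2 'ba'
  11: (6,15) 1 'b'
  12: (15,12) 2 'bb'
  13: (12,5) 3 'bba'
  14: (5,2) 0 ''
  15: (2,0) 2 'ca'
  16: (0,8) 1 'c'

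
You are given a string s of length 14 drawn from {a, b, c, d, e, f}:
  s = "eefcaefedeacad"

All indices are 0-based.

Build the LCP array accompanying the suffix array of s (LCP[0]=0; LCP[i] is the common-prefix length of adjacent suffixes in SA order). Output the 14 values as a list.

[0, 1, 1, 0, 2, 0, 1, 0, 1, 1, 1, 2, 0, 1]

rank→(start, suffix):
  0 → (10, 'acad')
  1 → (12, 'ad')
  2 → (4, 'aefedeacad')
  3 → (11, 'cad')
  4 → (3, 'caefedeacad')
  5 → (13, 'd')
  6 → (8, 'deacad')
  7 → (9, 'eacad')
  8 → (7, 'edeacad')
  9 → (0, 'eefcaefedeacad')
  10 → (1, 'efcaefedeacad')
  11 → (5, 'efedeacad')
  12 → (2, 'fcaefedeacad')
  13 → (6, 'fedeacad')

SA = [10, 12, 4, 11, 3, 13, 8, 9, 7, 0, 1, 5, 2, 6]
[i] adj suffixes → lcp
  [1] 10/12 → 1 ('a')
  [2] 12/4 → 1 ('a')
  [3] 4/11 → 0 ('')
  [4] 11/3 → 2 ('ca')
  [5] 3/13 → 0 ('')
  [6] 13/8 → 1 ('d')
  [7] 8/9 → 0 ('')
  [8] 9/7 → 1 ('e')
  [9] 7/0 → 1 ('e')
  [10] 0/1 → 1 ('e')
  [11] 1/5 → 2 ('ef')
  [12] 5/2 → 0 ('')
  [13] 2/6 → 1 ('f')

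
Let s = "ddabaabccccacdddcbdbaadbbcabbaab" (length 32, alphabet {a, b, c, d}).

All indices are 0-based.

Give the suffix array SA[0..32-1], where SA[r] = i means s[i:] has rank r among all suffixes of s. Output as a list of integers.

[29, 4, 20, 30, 2, 26, 5, 11, 21, 31, 28, 3, 19, 27, 23, 24, 6, 17, 25, 10, 16, 9, 8, 7, 12, 1, 18, 22, 15, 0, 14, 13]

sorted suffixes:
  #0 SA[0]=29  'aab'
  #1 SA[1]=4  'aabccccacdddcbdbaadbbcabbaab'
  #2 SA[2]=20  'aadbbcabbaab'
  #3 SA[3]=30  'ab'
  #4 SA[4]=2  'abaabccccacdddcbdbaadbbcabbaab'
  #5 SA[5]=26  'abbaab'
  #6 SA[6]=5  'abccccacdddcbdbaadbbcabbaab'
  #7 SA[7]=11  'acdddcbdbaadbbcabbaab'
  #8 SA[8]=21  'adbbcabbaab'
  #9 SA[9]=31  'b'
  #10 SA[10]=28  'baab'
  #11 SA[11]=3  'baabccccacdddcbdbaadbbcabbaab'
  #12 SA[12]=19  'baadbbcabbaab'
  #13 SA[13]=27  'bbaab'
  #14 SA[14]=23  'bbcabbaab'
  #15 SA[15]=24  'bcabbaab'
  #16 SA[16]=6  'bccccacdddcbdbaadbbcabbaab'
  #17 SA[17]=17  'bdbaadbbcabbaab'
  #18 SA[18]=25  'cabbaab'
  #19 SA[19]=10  'cacdddcbdbaadbbcabbaab'
  #20 SA[20]=16  'cbdbaadbbcabbaab'
  #21 SA[21]=9  'ccacdddcbdbaadbbcabbaab'
  #22 SA[22]=8  'cccacdddcbdbaadbbcabbaab'
  #23 SA[23]=7  'ccccacdddcbdbaadbbcabbaab'
  #24 SA[24]=12  'cdddcbdbaadbbcabbaab'
  #25 SA[25]=1  'dabaabccccacdddcbdbaadbbcabbaab'
  #26 SA[26]=18  'dbaadbbcabbaab'
  #27 SA[27]=22  'dbbcabbaab'
  #28 SA[28]=15  'dcbdbaadbbcabbaab'
  #29 SA[29]=0  'ddabaabccccacdddcbdbaadbbcabbaab'
  #30 SA[30]=14  'ddcbdbaadbbcabbaab'
  #31 SA[31]=13  'dddcbdbaadbbcabbaab'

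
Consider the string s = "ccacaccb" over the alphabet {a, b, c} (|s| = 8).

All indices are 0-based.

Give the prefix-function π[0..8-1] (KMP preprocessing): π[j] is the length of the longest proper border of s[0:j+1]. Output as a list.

[0, 1, 0, 1, 0, 1, 2, 0]

π[0] = 0
j=1 s[j]='c': π[1]=1 (border 'c')
j=2 s[j]='a': k: 1→0; π[2]=0 (border '')
j=3 s[j]='c': π[3]=1 (border 'c')
j=4 s[j]='a': k: 1→0; π[4]=0 (border '')
j=5 s[j]='c': π[5]=1 (border 'c')
j=6 s[j]='c': π[6]=2 (border 'cc')
j=7 s[j]='b': k: 2→1→0; π[7]=0 (border '')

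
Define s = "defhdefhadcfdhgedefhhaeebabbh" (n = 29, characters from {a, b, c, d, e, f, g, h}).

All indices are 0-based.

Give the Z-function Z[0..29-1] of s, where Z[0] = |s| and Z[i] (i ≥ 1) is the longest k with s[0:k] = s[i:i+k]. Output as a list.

Z[0]=29
i=1: outside box; Z[1]=0
i=2: outside box; Z[2]=0
i=3: outside box; Z[3]=0
i=4: outside box; Z[4]=4 scan→box=[4,8)
i=5: min(r-i=3, Z[1]=0)=0; Z[5]=0
i=6: min(r-i=2, Z[2]=0)=0; Z[6]=0
i=7: min(r-i=1, Z[3]=0)=0; Z[7]=0
i=8: outside box; Z[8]=0
i=9: outside box; Z[9]=1 scan→box=[9,10)
i=10: outside box; Z[10]=0
i=11: outside box; Z[11]=0
i=12: outside box; Z[12]=1 scan→box=[12,13)
i=13: outside box; Z[13]=0
i=14: outside box; Z[14]=0
i=15: outside box; Z[15]=0
i=16: outside box; Z[16]=4 scan→box=[16,20)
i=17: min(r-i=3, Z[1]=0)=0; Z[17]=0
i=18: min(r-i=2, Z[2]=0)=0; Z[18]=0
i=19: min(r-i=1, Z[3]=0)=0; Z[19]=0
i=20: outside box; Z[20]=0
i=21: outside box; Z[21]=0
i=22: outside box; Z[22]=0
i=23: outside box; Z[23]=0
i=24: outside box; Z[24]=0
i=25: outside box; Z[25]=0
i=26: outside box; Z[26]=0
i=27: outside box; Z[27]=0
i=28: outside box; Z[28]=0

[29, 0, 0, 0, 4, 0, 0, 0, 0, 1, 0, 0, 1, 0, 0, 0, 4, 0, 0, 0, 0, 0, 0, 0, 0, 0, 0, 0, 0]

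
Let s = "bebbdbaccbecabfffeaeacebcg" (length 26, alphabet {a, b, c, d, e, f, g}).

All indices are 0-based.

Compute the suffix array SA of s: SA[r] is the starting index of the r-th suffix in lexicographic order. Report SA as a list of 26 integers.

rank | idx | suffix
   0 |  12 | abfffeaeacebcg
   1 |   6 | accbecabfffeaeacebcg
   2 |  20 | acebcg
   3 |  18 | aeacebcg
   4 |   5 | baccbecabfffeaeacebcg
   5 |   2 | bbdbaccbecabfffeaeacebcg
   6 |  23 | bcg
   7 |   3 | bdbaccbecabfffeaeacebcg
   8 |   0 | bebbdbaccbecabfffeaeacebcg
   9 |   9 | becabfffeaeacebcg
  10 |  13 | bfffeaeacebcg
  11 |  11 | cabfffeaeacebcg
  12 |   8 | cbecabfffeaeacebcg
  13 |   7 | ccbecabfffeaeacebcg
  14 |  21 | cebcg
  15 |  24 | cg
  16 |   4 | dbaccbecabfffeaeacebcg
  17 |  19 | eacebcg
  18 |  17 | eaeacebcg
  19 |   1 | ebbdbaccbecabfffeaeacebcg
  20 |  22 | ebcg
  21 |  10 | ecabfffeaeacebcg
  22 |  16 | feaeacebcg
  23 |  15 | ffeaeacebcg
  24 |  14 | fffeaeacebcg
  25 |  25 | g

[12, 6, 20, 18, 5, 2, 23, 3, 0, 9, 13, 11, 8, 7, 21, 24, 4, 19, 17, 1, 22, 10, 16, 15, 14, 25]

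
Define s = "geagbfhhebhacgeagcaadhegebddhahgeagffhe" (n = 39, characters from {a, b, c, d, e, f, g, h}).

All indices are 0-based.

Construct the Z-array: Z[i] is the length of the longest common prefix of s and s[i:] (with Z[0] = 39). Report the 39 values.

Z[0]=39
i=1: outside box; Z[1]=0
i=2: outside box; Z[2]=0
i=3: outside box; Z[3]=1 scan→box=[3,4)
i=4: outside box; Z[4]=0
i=5: outside box; Z[5]=0
i=6: outside box; Z[6]=0
i=7: outside box; Z[7]=0
i=8: outside box; Z[8]=0
i=9: outside box; Z[9]=0
i=10: outside box; Z[10]=0
i=11: outside box; Z[11]=0
i=12: outside box; Z[12]=0
i=13: outside box; Z[13]=4 scan→box=[13,17)
i=14: min(r-i=3, Z[1]=0)=0; Z[14]=0
i=15: min(r-i=2, Z[2]=0)=0; Z[15]=0
i=16: min(r-i=1, Z[3]=1)=1; Z[16]=1
i=17: outside box; Z[17]=0
i=18: outside box; Z[18]=0
i=19: outside box; Z[19]=0
i=20: outside box; Z[20]=0
i=21: outside box; Z[21]=0
i=22: outside box; Z[22]=0
i=23: outside box; Z[23]=2 scan→box=[23,25)
i=24: min(r-i=1, Z[1]=0)=0; Z[24]=0
i=25: outside box; Z[25]=0
i=26: outside box; Z[26]=0
i=27: outside box; Z[27]=0
i=28: outside box; Z[28]=0
i=29: outside box; Z[29]=0
i=30: outside box; Z[30]=0
i=31: outside box; Z[31]=4 scan→box=[31,35)
i=32: min(r-i=3, Z[1]=0)=0; Z[32]=0
i=33: min(r-i=2, Z[2]=0)=0; Z[33]=0
i=34: min(r-i=1, Z[3]=1)=1; Z[34]=1
i=35: outside box; Z[35]=0
i=36: outside box; Z[36]=0
i=37: outside box; Z[37]=0
i=38: outside box; Z[38]=0

[39, 0, 0, 1, 0, 0, 0, 0, 0, 0, 0, 0, 0, 4, 0, 0, 1, 0, 0, 0, 0, 0, 0, 2, 0, 0, 0, 0, 0, 0, 0, 4, 0, 0, 1, 0, 0, 0, 0]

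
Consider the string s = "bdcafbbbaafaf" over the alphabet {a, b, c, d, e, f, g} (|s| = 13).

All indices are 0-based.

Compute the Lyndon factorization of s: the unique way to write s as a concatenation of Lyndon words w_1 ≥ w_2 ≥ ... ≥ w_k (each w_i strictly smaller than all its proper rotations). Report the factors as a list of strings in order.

emit factor 1: 'bdc' (i=0, period=3)
emit factor 2: 'afbbb' (i=3, period=5)
emit factor 3: 'aafaf' (i=8, period=5)

["bdc", "afbbb", "aafaf"]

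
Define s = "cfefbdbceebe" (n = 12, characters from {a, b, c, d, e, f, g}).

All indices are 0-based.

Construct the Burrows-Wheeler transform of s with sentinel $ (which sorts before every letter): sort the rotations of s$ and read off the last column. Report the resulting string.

rank  rotation       last
    0  $cfefbdbceebe  e
    1  bceebe$cfefbd  d
    2  bdbceebe$cfef  f
    3  be$cfefbdbcee  e
    4  ceebe$cfefbdb  b
    5  cfefbdbceebe$  $
    6  dbceebe$cfefb  b
    7  e$cfefbdbceeb  b
    8  ebe$cfefbdbce  e
    9  eebe$cfefbdbc  c
   10  efbdbceebe$cf  f
   11  fbdbceebe$cfe  e
   12  fefbdbceebe$c  c

edfeb$bbecfec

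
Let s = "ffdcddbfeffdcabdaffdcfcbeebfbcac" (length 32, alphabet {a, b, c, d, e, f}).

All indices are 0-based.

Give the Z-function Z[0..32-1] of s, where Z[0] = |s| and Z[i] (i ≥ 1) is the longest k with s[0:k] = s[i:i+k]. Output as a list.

[32, 1, 0, 0, 0, 0, 0, 1, 0, 4, 1, 0, 0, 0, 0, 0, 0, 4, 1, 0, 0, 1, 0, 0, 0, 0, 0, 1, 0, 0, 0, 0]

Z[0]=32
i=1: i≥r, start 0; Z[1]=1 extend→box=[1,2)
i=2: i≥r, start 0; Z[2]=0
i=3: i≥r, start 0; Z[3]=0
i=4: i≥r, start 0; Z[4]=0
i=5: i≥r, start 0; Z[5]=0
i=6: i≥r, start 0; Z[6]=0
i=7: i≥r, start 0; Z[7]=1 extend→box=[7,8)
i=8: i≥r, start 0; Z[8]=0
i=9: i≥r, start 0; Z[9]=4 extend→box=[9,13)
i=10: min(r-i=3, Z[1]=1)=1; Z[10]=1
i=11: min(r-i=2, Z[2]=0)=0; Z[11]=0
i=12: min(r-i=1, Z[3]=0)=0; Z[12]=0
i=13: i≥r, start 0; Z[13]=0
i=14: i≥r, start 0; Z[14]=0
i=15: i≥r, start 0; Z[15]=0
i=16: i≥r, start 0; Z[16]=0
i=17: i≥r, start 0; Z[17]=4 extend→box=[17,21)
i=18: min(r-i=3, Z[1]=1)=1; Z[18]=1
i=19: min(r-i=2, Z[2]=0)=0; Z[19]=0
i=20: min(r-i=1, Z[3]=0)=0; Z[20]=0
i=21: i≥r, start 0; Z[21]=1 extend→box=[21,22)
i=22: i≥r, start 0; Z[22]=0
i=23: i≥r, start 0; Z[23]=0
i=24: i≥r, start 0; Z[24]=0
i=25: i≥r, start 0; Z[25]=0
i=26: i≥r, start 0; Z[26]=0
i=27: i≥r, start 0; Z[27]=1 extend→box=[27,28)
i=28: i≥r, start 0; Z[28]=0
i=29: i≥r, start 0; Z[29]=0
i=30: i≥r, start 0; Z[30]=0
i=31: i≥r, start 0; Z[31]=0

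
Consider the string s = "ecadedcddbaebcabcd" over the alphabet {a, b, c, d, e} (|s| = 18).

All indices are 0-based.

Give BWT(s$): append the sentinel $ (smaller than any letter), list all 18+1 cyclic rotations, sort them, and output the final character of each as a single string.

dccbdeabebdcdecaa$d

rank  rotation             last
    0  $ecadedcddbaebcabcd  d
    1  abcd$ecadedcddbaebc  c
    2  adedcddbaebcabcd$ec  c
    3  aebcabcd$ecadedcddb  b
    4  baebcabcd$ecadedcdd  d
    5  bcabcd$ecadedcddbae  e
    6  bcd$ecadedcddbaebca  a
    7  cabcd$ecadedcddbaeb  b
    8  cadedcddbaebcabcd$e  e
    9  cd$ecadedcddbaebcab  b
   10  cddbaebcabcd$ecaded  d
   11  d$ecadedcddbaebcabc  c
   12  dbaebcabcd$ecadedcd  d
   13  dcddbaebcabcd$ecade  e
   14  ddbaebcabcd$ecadedc  c
   15  dedcddbaebcabcd$eca  a
   16  ebcabcd$ecadedcddba  a
   17  ecadedcddbaebcabcd$  $
   18  edcddbaebcabcd$ecad  d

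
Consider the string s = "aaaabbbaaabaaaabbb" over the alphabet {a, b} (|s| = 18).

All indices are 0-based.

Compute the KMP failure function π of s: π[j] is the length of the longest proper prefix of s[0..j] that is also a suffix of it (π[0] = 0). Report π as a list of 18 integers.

[0, 1, 2, 3, 0, 0, 0, 1, 2, 3, 0, 1, 2, 3, 4, 5, 6, 7]

π[0] = 0
j=1 s[j]='a': π[1]=1 (border 'a')
j=2 s[j]='a': π[2]=2 (border 'aa')
j=3 s[j]='a': π[3]=3 (border 'aaa')
j=4 s[j]='b': k: 3→2→1→0; π[4]=0 (border '')
j=5 s[j]='b': π[5]=0 (border '')
j=6 s[j]='b': π[6]=0 (border '')
j=7 s[j]='a': π[7]=1 (border 'a')
j=8 s[j]='a': π[8]=2 (border 'aa')
j=9 s[j]='a': π[9]=3 (border 'aaa')
j=10 s[j]='b': k: 3→2→1→0; π[10]=0 (border '')
j=11 s[j]='a': π[11]=1 (border 'a')
j=12 s[j]='a': π[12]=2 (border 'aa')
j=13 s[j]='a': π[13]=3 (border 'aaa')
j=14 s[j]='a': π[14]=4 (border 'aaaa')
j=15 s[j]='b': π[15]=5 (border 'aaaab')
j=16 s[j]='b': π[16]=6 (border 'aaaabb')
j=17 s[j]='b': π[17]=7 (border 'aaaabbb')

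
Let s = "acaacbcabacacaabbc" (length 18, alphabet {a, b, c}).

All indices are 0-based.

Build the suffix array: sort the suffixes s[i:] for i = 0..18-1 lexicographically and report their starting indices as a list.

[13, 2, 7, 14, 11, 0, 9, 3, 8, 15, 16, 5, 17, 12, 1, 6, 10, 4]

rank | idx | suffix
   0 |  13 | aabbc
   1 |   2 | aacbcabacacaabbc
   2 |   7 | abacacaabbc
   3 |  14 | abbc
   4 |  11 | acaabbc
   5 |   0 | acaacbcabacacaabbc
   6 |   9 | acacaabbc
   7 |   3 | acbcabacacaabbc
   8 |   8 | bacacaabbc
   9 |  15 | bbc
  10 |  16 | bc
  11 |   5 | bcabacacaabbc
  12 |  17 | c
  13 |  12 | caabbc
  14 |   1 | caacbcabacacaabbc
  15 |   6 | cabacacaabbc
  16 |  10 | cacaabbc
  17 |   4 | cbcabacacaabbc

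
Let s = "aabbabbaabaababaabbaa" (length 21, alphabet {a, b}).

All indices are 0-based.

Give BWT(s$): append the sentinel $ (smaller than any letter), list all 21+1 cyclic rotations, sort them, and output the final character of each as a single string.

aabbbb$abaababbaaabaaa

rank  rotation                last
    0  $aabbabbaabaababaabbaa  a
    1  a$aabbabbaabaababaabba  a
    2  aa$aabbabbaabaababaabb  b
    3  aabaababaabbaa$aabbabb  b
    4  aababaabbaa$aabbabbaab  b
    5  aabbaa$aabbabbaabaabab  b
    6  aabbabbaabaababaabbaa$  $
    7  abaababaabbaa$aabbabba  a
    8  abaabbaa$aabbabbaabaab  b
    9  ababaabbaa$aabbabbaaba  a
   10  abbaa$aabbabbaabaababa  a
   11  abbaabaababaabbaa$aabb  b
   12  abbabbaabaababaabbaa$a  a
   13  baa$aabbabbaabaababaab  b
   14  baabaababaabbaa$aabbab  b
   15  baababaabbaa$aabbabbaa  a
   16  baabbaa$aabbabbaabaaba  a
   17  babaabbaa$aabbabbaabaa  a
   18  babbaabaababaabbaa$aab  b
   19  bbaa$aabbabbaabaababaa  a
   20  bbaabaababaabbaa$aabba  a
   21  bbabbaabaababaabbaa$aa  a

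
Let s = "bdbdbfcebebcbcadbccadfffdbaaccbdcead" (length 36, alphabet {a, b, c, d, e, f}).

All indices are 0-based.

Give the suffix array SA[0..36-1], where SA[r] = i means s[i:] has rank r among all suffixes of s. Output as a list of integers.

sorted suffixes:
  #0 SA[0]=26  'aaccbdcead'
  #1 SA[1]=27  'accbdcead'
  #2 SA[2]=34  'ad'
  #3 SA[3]=14  'adbccadfffdbaaccbdcead'
  #4 SA[4]=19  'adfffdbaaccbdcead'
  #5 SA[5]=25  'baaccbdcead'
  #6 SA[6]=12  'bcadbccadfffdbaaccbdcead'
  #7 SA[7]=10  'bcbcadbccadfffdbaaccbdcead'
  #8 SA[8]=16  'bccadfffdbaaccbdcead'
  #9 SA[9]=0  'bdbdbfcebebcbcadbccadfffdbaaccbdcead'
  #10 SA[10]=2  'bdbfcebebcbcadbccadfffdbaaccbdcead'
  #11 SA[11]=30  'bdcead'
  #12 SA[12]=8  'bebcbcadbccadfffdbaaccbdcead'
  #13 SA[13]=4  'bfcebebcbcadbccadfffdbaaccbdcead'
  #14 SA[14]=13  'cadbccadfffdbaaccbdcead'
  #15 SA[15]=18  'cadfffdbaaccbdcead'
  #16 SA[16]=11  'cbcadbccadfffdbaaccbdcead'
  #17 SA[17]=29  'cbdcead'
  #18 SA[18]=17  'ccadfffdbaaccbdcead'
  #19 SA[19]=28  'ccbdcead'
  #20 SA[20]=32  'cead'
  #21 SA[21]=6  'cebebcbcadbccadfffdbaaccbdcead'
  #22 SA[22]=35  'd'
  #23 SA[23]=24  'dbaaccbdcead'
  #24 SA[24]=15  'dbccadfffdbaaccbdcead'
  #25 SA[25]=1  'dbdbfcebebcbcadbccadfffdbaaccbdcead'
  #26 SA[26]=3  'dbfcebebcbcadbccadfffdbaaccbdcead'
  #27 SA[27]=31  'dcead'
  #28 SA[28]=20  'dfffdbaaccbdcead'
  #29 SA[29]=33  'ead'
  #30 SA[30]=9  'ebcbcadbccadfffdbaaccbdcead'
  #31 SA[31]=7  'ebebcbcadbccadfffdbaaccbdcead'
  #32 SA[32]=5  'fcebebcbcadbccadfffdbaaccbdcead'
  #33 SA[33]=23  'fdbaaccbdcead'
  #34 SA[34]=22  'ffdbaaccbdcead'
  #35 SA[35]=21  'fffdbaaccbdcead'

[26, 27, 34, 14, 19, 25, 12, 10, 16, 0, 2, 30, 8, 4, 13, 18, 11, 29, 17, 28, 32, 6, 35, 24, 15, 1, 3, 31, 20, 33, 9, 7, 5, 23, 22, 21]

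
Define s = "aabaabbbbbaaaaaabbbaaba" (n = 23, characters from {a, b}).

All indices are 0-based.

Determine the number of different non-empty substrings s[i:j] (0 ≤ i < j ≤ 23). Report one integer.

211

rank | idx | suffix
   0 |  22 | a
   1 |  10 | aaaaaabbbaaba
   2 |  11 | aaaaabbbaaba
   3 |  12 | aaaabbbaaba
   4 |  13 | aaabbbaaba
   5 |  19 | aaba
   6 |   0 | aabaabbbbbaaaaaabbbaaba
   7 |  14 | aabbbaaba
   8 |   3 | aabbbbbaaaaaabbbaaba
   9 |  20 | aba
  10 |   1 | abaabbbbbaaaaaabbbaaba
  11 |  15 | abbbaaba
  12 |   4 | abbbbbaaaaaabbbaaba
  13 |  21 | ba
  14 |   9 | baaaaaabbbaaba
  15 |  18 | baaba
  16 |   2 | baabbbbbaaaaaabbbaaba
  17 |   8 | bbaaaaaabbbaaba
  18 |  17 | bbaaba
  19 |   7 | bbbaaaaaabbbaaba
  20 |  16 | bbbaaba
  21 |   6 | bbbbaaaaaabbbaaba
  22 |   5 | bbbbbaaaaaabbbaaba

SA = [22, 10, 11, 12, 13, 19, 0, 14, 3, 20, 1, 15, 4, 21, 9, 18, 2, 8, 17, 7, 16, 6, 5]
i: (SA[i-1],SA[i]) lcp shared
  1: (22,10) 1 'a'
  2: (10,11) 5 'aaaaa'
  3: (11,12) 4 'aaaa'
  4: (12,13) 3 'aaa'
  5: (13,19) 2 'aa'
  6: (19,0) 4 'aaba'
  7: (0,14) 3 'aab'
  8: (14,3) 5 'aabbb'
  9: (3,20) 1 'a'
  10: (20,1) 3 'aba'
  11: (1,15) 2 'ab'
  12: (15,4) 4 'abbb'
  13: (4,21) 0 ''
  14: (21,9) 2 'ba'
  15: (9,18) 3 'baa'
  16: (18,2) 4 'baab'
  17: (2,8) 1 'b'
  18: (8,17) 4 'bbaa'
  19: (17,7) 2 'bb'
  20: (7,16) 5 'bbbaa'
  21: (16,6) 3 'bbb'
  22: (6,5) 4 'bbbb'

n(n+1)/2 = 23·24/2 = 276
Σ LCP = 0 + 1 + 5 + 4 + 3 + 2 + 4 + 3 + 5 + 1 + 3 + 2 + 4 + 0 + 2 + 3 + 4 + 1 + 4 + 2 + 5 + 3 + 4 = 65
distinct = 276 − 65 = 211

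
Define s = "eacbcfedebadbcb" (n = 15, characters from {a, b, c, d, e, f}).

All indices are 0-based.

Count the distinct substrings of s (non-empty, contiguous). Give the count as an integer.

109

rank | idx | suffix
   0 |   1 | acbcfedebadbcb
   1 |  10 | adbcb
   2 |  14 | b
   3 |   9 | badbcb
   4 |  12 | bcb
   5 |   3 | bcfedebadbcb
   6 |  13 | cb
   7 |   2 | cbcfedebadbcb
   8 |   4 | cfedebadbcb
   9 |  11 | dbcb
  10 |   7 | debadbcb
  11 |   0 | eacbcfedebadbcb
  12 |   8 | ebadbcb
  13 |   6 | edebadbcb
  14 |   5 | fedebadbcb

SA = [1, 10, 14, 9, 12, 3, 13, 2, 4, 11, 7, 0, 8, 6, 5]
[i] adj suffixes → lcp
  [1] 1/10 → 1 ('a')
  [2] 10/14 → 0 ('')
  [3] 14/9 → 1 ('b')
  [4] 9/12 → 1 ('b')
  [5] 12/3 → 2 ('bc')
  [6] 3/13 → 0 ('')
  [7] 13/2 → 2 ('cb')
  [8] 2/4 → 1 ('c')
  [9] 4/11 → 0 ('')
  [10] 11/7 → 1 ('d')
  [11] 7/0 → 0 ('')
  [12] 0/8 → 1 ('e')
  [13] 8/6 → 1 ('e')
  [14] 6/5 → 0 ('')

n(n+1)/2 = 15·16/2 = 120
Σ LCP = 0 + 1 + 0 + 1 + 1 + 2 + 0 + 2 + 1 + 0 + 1 + 0 + 1 + 1 + 0 = 11
distinct = 120 − 11 = 109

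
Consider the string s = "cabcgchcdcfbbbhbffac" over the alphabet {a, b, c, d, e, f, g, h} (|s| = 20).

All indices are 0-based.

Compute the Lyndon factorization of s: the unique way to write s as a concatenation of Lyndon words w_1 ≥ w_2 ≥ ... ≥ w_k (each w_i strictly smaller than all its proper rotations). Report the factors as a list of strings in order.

emit factor 1: 'c' (i=0, period=1)
emit factor 2: 'abcgchcdcfbbbhbffac' (i=1, period=19)

["c", "abcgchcdcfbbbhbffac"]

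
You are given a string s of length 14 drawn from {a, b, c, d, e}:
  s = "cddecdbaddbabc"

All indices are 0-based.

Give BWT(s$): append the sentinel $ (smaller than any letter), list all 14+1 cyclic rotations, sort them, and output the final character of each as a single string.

cbbddabe$dcacdd

rank  rotation         last
    0  $cddecdbaddbabc  c
    1  abc$cddecdbaddb  b
    2  addbabc$cddecdb  b
    3  babc$cddecdbadd  d
    4  baddbabc$cddecd  d
    5  bc$cddecdbaddba  a
    6  c$cddecdbaddbab  b
    7  cdbaddbabc$cdde  e
    8  cddecdbaddbabc$  $
    9  dbabc$cddecdbad  d
   10  dbaddbabc$cddec  c
   11  ddbabc$cddecdba  a
   12  ddecdbaddbabc$c  c
   13  decdbaddbabc$cd  d
   14  ecdbaddbabc$cdd  d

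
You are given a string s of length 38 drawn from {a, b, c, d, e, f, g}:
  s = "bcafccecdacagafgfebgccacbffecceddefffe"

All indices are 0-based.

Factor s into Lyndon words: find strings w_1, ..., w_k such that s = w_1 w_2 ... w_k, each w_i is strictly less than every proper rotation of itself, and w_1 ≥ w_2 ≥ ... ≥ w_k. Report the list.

emit factor 1: 'bc' (i=0, period=2)
emit factor 2: 'afccecd' (i=2, period=7)
emit factor 3: 'acagafgfebgccacbffecceddefffe' (i=9, period=29)

["bc", "afccecd", "acagafgfebgccacbffecceddefffe"]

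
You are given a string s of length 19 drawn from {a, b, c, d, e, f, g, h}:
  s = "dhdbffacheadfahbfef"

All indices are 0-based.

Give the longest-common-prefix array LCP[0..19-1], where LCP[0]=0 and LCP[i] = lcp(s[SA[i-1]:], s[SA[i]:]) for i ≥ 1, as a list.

[0, 1, 1, 0, 2, 0, 0, 1, 1, 0, 1, 0, 1, 2, 1, 1, 0, 1, 1]

rank | idx | suffix
   0 |   6 | acheadfahbfef
   1 |  10 | adfahbfef
   2 |  13 | ahbfef
   3 |  15 | bfef
   4 |   3 | bffacheadfahbfef
   5 |   7 | cheadfahbfef
   6 |   2 | dbffacheadfahbfef
   7 |  11 | dfahbfef
   8 |   0 | dhdbffacheadfahbfef
   9 |   9 | eadfahbfef
  10 |  17 | ef
  11 |  18 | f
  12 |   5 | facheadfahbfef
  13 |  12 | fahbfef
  14 |  16 | fef
  15 |   4 | ffacheadfahbfef
  16 |  14 | hbfef
  17 |   1 | hdbffacheadfahbfef
  18 |   8 | headfahbfef

SA = [6, 10, 13, 15, 3, 7, 2, 11, 0, 9, 17, 18, 5, 12, 16, 4, 14, 1, 8]
i: (SA[i-1],SA[i]) lcp shared
  1: (6,10) 1 'a'
  2: (10,13) 1 'a'
  3: (13,15) 0 ''
  4: (15,3) 2 'bf'
  5: (3,7) 0 ''
  6: (7,2) 0 ''
  7: (2,11) 1 'd'
  8: (11,0) 1 'd'
  9: (0,9) 0 ''
  10: (9,17) 1 'e'
  11: (17,18) 0 ''
  12: (18,5) 1 'f'
  13: (5,12) 2 'fa'
  14: (12,16) 1 'f'
  15: (16,4) 1 'f'
  16: (4,14) 0 ''
  17: (14,1) 1 'h'
  18: (1,8) 1 'h'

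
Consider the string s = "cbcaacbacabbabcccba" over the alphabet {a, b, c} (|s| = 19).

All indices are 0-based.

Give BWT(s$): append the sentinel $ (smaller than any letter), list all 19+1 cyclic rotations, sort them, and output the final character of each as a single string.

abccbbacbcacabaca$cb

rank  rotation              last
    0  $cbcaacbacabbabcccba  a
    1  a$cbcaacbacabbabcccb  b
    2  aacbacabbabcccba$cbc  c
    3  abbabcccba$cbcaacbac  c
    4  abcccba$cbcaacbacabb  b
    5  acabbabcccba$cbcaacb  b
    6  acbacabbabcccba$cbca  a
    7  ba$cbcaacbacabbabccc  c
    8  babcccba$cbcaacbacab  b
    9  bacabbabcccba$cbcaac  c
   10  bbabcccba$cbcaacbaca  a
   11  bcaacbacabbabcccba$c  c
   12  bcccba$cbcaacbacabba  a
   13  caacbacabbabcccba$cb  b
   14  cabbabcccba$cbcaacba  a
   15  cba$cbcaacbacabbabcc  c
   16  cbacabbabcccba$cbcaa  a
   17  cbcaacbacabbabcccba$  $
   18  ccba$cbcaacbacabbabc  c
   19  cccba$cbcaacbacabbab  b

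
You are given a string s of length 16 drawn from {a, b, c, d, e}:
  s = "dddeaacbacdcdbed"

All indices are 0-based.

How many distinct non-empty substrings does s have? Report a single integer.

122

rank→(start, suffix):
  0 → (4, 'aacbacdcdbed')
  1 → (5, 'acbacdcdbed')
  2 → (8, 'acdcdbed')
  3 → (7, 'bacdcdbed')
  4 → (13, 'bed')
  5 → (6, 'cbacdcdbed')
  6 → (11, 'cdbed')
  7 → (9, 'cdcdbed')
  8 → (15, 'd')
  9 → (12, 'dbed')
  10 → (10, 'dcdbed')
  11 → (0, 'dddeaacbacdcdbed')
  12 → (1, 'ddeaacbacdcdbed')
  13 → (2, 'deaacbacdcdbed')
  14 → (3, 'eaacbacdcdbed')
  15 → (14, 'ed')

SA = [4, 5, 8, 7, 13, 6, 11, 9, 15, 12, 10, 0, 1, 2, 3, 14]
i: (SA[i-1],SA[i]) lcp shared
  1: (4,5) 1 'a'
  2: (5,8) 2 'ac'
  3: (8,7) 0 ''
  4: (7,13) 1 'b'
  5: (13,6) 0 ''
  6: (6,11) 1 'c'
  7: (11,9) 2 'cd'
  8: (9,15) 0 ''
  9: (15,12) 1 'd'
  10: (12,10) 1 'd'
  11: (10,0) 1 'd'
  12: (0,1) 2 'dd'
  13: (1,2) 1 'd'
  14: (2,3) 0 ''
  15: (3,14) 1 'e'

n(n+1)/2 = 16·17/2 = 136
Σ LCP = 0 + 1 + 2 + 0 + 1 + 0 + 1 + 2 + 0 + 1 + 1 + 1 + 2 + 1 + 0 + 1 = 14
distinct = 136 − 14 = 122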